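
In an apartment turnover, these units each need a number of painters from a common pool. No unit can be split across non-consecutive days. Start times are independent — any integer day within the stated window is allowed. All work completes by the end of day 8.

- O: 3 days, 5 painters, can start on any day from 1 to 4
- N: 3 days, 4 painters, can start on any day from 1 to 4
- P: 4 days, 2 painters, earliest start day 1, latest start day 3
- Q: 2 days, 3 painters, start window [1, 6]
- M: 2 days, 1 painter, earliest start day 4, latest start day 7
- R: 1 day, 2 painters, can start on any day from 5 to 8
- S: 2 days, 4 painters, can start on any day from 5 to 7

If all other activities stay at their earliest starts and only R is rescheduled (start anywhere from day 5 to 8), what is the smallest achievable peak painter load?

R@5: d1:14  d2:14  d3:11  d4:3  d5:7  d6:4  d7:0  d8:0 → peak 14
R@6: d1:14  d2:14  d3:11  d4:3  d5:5  d6:6  d7:0  d8:0 → peak 14
R@7: d1:14  d2:14  d3:11  d4:3  d5:5  d6:4  d7:2  d8:0 → peak 14
R@8: d1:14  d2:14  d3:11  d4:3  d5:5  d6:4  d7:0  d8:2 → peak 14
Best is R@5, peak 14.

14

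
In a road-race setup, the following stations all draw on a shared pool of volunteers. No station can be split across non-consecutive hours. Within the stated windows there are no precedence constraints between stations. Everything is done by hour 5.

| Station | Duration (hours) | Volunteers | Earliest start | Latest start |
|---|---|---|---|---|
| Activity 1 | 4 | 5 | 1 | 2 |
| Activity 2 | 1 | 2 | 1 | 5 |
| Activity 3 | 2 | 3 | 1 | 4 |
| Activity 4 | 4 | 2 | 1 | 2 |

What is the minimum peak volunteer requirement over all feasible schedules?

Early-start (Activity 1@1, Activity 2@1, Activity 3@1, Activity 4@1) gives peak 12: h1:12  h2:10  h3:7  h4:7  h5:0.
Shift Activity 4→2.
Schedule Activity 1@1, Activity 2@1, Activity 3@1, Activity 4@2: h1:10  h2:10  h3:7  h4:7  h5:2 — peak 10.

10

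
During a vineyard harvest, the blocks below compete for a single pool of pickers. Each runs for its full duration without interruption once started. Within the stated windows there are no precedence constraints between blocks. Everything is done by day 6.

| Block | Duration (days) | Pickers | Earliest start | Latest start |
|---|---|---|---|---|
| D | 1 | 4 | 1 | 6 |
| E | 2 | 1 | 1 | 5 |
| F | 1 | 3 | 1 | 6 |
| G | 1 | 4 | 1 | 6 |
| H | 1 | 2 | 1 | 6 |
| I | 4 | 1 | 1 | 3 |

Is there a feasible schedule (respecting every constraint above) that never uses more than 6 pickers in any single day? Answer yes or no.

Schedule D@1, E@2, F@4, G@6, H@2, I@2: d1:4  d2:4  d3:2  d4:4  d5:1  d6:4 — peak 4 ≤ 6.

yes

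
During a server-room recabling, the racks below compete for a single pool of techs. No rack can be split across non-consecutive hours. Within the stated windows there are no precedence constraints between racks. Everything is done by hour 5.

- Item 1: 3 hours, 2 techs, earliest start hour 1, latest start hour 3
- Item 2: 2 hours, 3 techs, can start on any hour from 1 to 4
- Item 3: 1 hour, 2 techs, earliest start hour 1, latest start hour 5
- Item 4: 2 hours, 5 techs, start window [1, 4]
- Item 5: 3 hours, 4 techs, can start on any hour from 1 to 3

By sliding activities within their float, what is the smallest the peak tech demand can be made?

Early-start (Item 1@1, Item 2@1, Item 3@1, Item 4@1, Item 5@1) gives peak 16: h1:16  h2:14  h3:6  h4:0  h5:0.
Shift Item 2→4, Item 4→4.
Schedule Item 1@1, Item 2@4, Item 3@1, Item 4@4, Item 5@1: h1:8  h2:6  h3:6  h4:8  h5:8 — peak 8.
Total tech-hours = 36 over 5 hours ⇒ peak ≥ ⌈36/5⌉ = 8, so 8 is optimal.

8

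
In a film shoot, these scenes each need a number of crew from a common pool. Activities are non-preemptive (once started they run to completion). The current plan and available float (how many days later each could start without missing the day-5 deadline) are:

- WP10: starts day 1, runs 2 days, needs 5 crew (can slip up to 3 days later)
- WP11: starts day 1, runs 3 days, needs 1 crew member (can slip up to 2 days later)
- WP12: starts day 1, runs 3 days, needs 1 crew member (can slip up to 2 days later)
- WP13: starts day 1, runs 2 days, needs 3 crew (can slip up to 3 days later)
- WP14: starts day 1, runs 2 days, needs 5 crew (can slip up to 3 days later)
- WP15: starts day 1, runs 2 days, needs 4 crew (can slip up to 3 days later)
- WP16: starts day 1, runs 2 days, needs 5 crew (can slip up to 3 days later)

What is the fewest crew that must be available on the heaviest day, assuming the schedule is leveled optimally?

Early-start (WP10@1, WP11@1, WP12@1, WP13@1, WP14@1, WP15@1, WP16@1) gives peak 24: d1:24  d2:24  d3:2  d4:0  d5:0.
Shift WP13→3, WP15→3, WP16→4.
Schedule WP10@1, WP11@1, WP12@1, WP13@3, WP14@1, WP15@3, WP16@4: d1:12  d2:12  d3:9  d4:12  d5:5 — peak 12.

12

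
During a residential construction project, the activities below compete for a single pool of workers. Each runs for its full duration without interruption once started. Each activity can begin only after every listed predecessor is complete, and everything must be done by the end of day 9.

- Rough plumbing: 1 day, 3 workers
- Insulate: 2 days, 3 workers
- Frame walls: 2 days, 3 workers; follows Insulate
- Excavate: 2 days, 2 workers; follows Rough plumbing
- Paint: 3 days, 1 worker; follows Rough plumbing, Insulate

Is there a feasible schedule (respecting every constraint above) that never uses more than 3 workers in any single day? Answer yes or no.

yes

Schedule Rough plumbing@1, Insulate@2, Frame walls@4, Excavate@6, Paint@6: d1:3  d2:3  d3:3  d4:3  d5:3  d6:3  d7:3  d8:1  d9:0 — peak 3 ≤ 3.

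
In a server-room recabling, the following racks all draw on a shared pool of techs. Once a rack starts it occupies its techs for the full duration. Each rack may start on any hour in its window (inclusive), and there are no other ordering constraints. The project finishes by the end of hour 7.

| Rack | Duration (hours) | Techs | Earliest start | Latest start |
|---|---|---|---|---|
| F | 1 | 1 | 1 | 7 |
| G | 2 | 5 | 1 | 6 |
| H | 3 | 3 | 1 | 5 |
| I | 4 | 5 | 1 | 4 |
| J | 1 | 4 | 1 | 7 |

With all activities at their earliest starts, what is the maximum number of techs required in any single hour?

18

Early-start schedule: F@1, G@1, H@1, I@1, J@1.
Load per hour: hour 1: 18, hour 2: 13, hour 3: 8, hour 4: 5, hour 5: 0, hour 6: 0, hour 7: 0.
Peak is 18.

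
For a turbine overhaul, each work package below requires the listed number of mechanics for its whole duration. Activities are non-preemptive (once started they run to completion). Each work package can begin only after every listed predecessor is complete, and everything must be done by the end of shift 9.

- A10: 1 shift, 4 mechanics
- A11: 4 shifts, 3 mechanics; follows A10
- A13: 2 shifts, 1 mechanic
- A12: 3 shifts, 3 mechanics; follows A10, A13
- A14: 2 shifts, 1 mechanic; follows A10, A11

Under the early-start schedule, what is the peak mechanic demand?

6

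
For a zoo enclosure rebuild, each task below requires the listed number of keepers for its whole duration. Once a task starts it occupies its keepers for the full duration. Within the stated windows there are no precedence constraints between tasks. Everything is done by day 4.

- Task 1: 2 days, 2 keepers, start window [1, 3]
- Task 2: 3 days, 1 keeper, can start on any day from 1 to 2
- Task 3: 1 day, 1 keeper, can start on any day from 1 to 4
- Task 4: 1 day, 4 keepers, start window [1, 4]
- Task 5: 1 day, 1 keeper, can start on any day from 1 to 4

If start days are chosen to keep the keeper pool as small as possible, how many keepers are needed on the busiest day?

Early-start (Task 1@1, Task 2@1, Task 3@1, Task 4@1, Task 5@1) gives peak 9: d1:9  d2:3  d3:1  d4:0.
Shift Task 4→4, Task 5→2.
Schedule Task 1@1, Task 2@1, Task 3@1, Task 4@4, Task 5@2: d1:4  d2:4  d3:1  d4:4 — peak 4.
Total keeper-days = 13 over 4 days ⇒ peak ≥ ⌈13/4⌉ = 4, so 4 is optimal.

4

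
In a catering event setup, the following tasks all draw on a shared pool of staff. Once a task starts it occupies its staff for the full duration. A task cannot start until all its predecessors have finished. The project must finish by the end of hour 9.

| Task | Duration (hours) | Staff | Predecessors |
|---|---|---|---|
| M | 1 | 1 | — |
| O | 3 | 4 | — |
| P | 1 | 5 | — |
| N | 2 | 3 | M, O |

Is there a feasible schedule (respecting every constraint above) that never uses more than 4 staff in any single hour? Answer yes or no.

The minimum achievable peak is 5; 4 < 5, so no feasible schedule stays within the cap.

no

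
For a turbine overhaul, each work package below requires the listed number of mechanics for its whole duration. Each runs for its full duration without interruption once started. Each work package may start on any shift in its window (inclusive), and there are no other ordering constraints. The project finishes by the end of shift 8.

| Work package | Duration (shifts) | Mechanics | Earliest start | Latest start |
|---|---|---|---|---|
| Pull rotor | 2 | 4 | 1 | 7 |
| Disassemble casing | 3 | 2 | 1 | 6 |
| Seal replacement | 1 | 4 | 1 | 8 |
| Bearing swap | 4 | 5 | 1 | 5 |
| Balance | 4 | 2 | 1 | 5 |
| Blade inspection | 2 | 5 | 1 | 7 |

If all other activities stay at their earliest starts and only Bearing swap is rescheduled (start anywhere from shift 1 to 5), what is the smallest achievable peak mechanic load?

17

Bearing swap@1: s1:22  s2:18  s3:9  s4:7  s5:0  s6:0  s7:0  s8:0 → peak 22
Bearing swap@2: s1:17  s2:18  s3:9  s4:7  s5:5  s6:0  s7:0  s8:0 → peak 18
Bearing swap@3: s1:17  s2:13  s3:9  s4:7  s5:5  s6:5  s7:0  s8:0 → peak 17
Bearing swap@4: s1:17  s2:13  s3:4  s4:7  s5:5  s6:5  s7:5  s8:0 → peak 17
Bearing swap@5: s1:17  s2:13  s3:4  s4:2  s5:5  s6:5  s7:5  s8:5 → peak 17
Best is Bearing swap@3, peak 17.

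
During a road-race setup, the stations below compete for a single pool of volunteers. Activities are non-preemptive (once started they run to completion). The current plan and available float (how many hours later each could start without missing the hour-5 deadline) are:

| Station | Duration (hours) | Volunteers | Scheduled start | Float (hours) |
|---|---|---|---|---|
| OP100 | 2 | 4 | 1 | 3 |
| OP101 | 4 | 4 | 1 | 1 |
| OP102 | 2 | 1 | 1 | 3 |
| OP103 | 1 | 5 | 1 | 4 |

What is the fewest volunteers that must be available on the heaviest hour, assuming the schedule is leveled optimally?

Early-start (OP100@1, OP101@1, OP102@1, OP103@1) gives peak 14: h1:14  h2:9  h3:4  h4:4  h5:0.
Shift OP102→3, OP103→5.
Schedule OP100@1, OP101@1, OP102@3, OP103@5: h1:8  h2:8  h3:5  h4:5  h5:5 — peak 8.

8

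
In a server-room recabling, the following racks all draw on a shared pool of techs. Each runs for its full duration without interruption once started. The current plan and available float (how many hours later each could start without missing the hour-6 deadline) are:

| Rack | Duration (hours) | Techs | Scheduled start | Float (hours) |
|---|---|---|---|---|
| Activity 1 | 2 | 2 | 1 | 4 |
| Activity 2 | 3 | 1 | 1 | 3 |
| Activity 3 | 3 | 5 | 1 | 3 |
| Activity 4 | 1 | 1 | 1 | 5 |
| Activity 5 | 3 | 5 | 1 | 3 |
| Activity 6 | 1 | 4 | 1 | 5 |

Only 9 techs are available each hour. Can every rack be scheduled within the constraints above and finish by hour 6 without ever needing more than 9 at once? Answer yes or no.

Schedule Activity 1@1, Activity 2@1, Activity 3@1, Activity 4@1, Activity 5@4, Activity 6@4: h1:9  h2:8  h3:6  h4:9  h5:5  h6:5 — peak 9 ≤ 9.

yes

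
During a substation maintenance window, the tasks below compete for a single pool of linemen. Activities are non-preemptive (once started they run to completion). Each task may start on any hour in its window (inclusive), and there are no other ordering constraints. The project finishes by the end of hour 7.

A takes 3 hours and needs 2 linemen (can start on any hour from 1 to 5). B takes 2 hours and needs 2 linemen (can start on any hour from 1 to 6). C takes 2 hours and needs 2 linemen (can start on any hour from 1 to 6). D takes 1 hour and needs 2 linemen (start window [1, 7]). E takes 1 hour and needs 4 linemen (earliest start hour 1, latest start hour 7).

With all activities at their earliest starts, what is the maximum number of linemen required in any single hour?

12

Early-start schedule: A@1, B@1, C@1, D@1, E@1.
Load per hour: hour 1: 12, hour 2: 6, hour 3: 2, hour 4: 0, hour 5: 0, hour 6: 0, hour 7: 0.
Peak is 12.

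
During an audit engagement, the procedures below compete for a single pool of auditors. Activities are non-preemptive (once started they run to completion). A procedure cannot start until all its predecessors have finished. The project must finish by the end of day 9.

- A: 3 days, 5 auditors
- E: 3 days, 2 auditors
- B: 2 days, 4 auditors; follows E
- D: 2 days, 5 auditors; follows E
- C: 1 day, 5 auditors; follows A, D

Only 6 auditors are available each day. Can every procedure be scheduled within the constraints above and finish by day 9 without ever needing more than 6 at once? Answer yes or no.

The minimum achievable peak is 7; 6 < 7, so no feasible schedule stays within the cap.

no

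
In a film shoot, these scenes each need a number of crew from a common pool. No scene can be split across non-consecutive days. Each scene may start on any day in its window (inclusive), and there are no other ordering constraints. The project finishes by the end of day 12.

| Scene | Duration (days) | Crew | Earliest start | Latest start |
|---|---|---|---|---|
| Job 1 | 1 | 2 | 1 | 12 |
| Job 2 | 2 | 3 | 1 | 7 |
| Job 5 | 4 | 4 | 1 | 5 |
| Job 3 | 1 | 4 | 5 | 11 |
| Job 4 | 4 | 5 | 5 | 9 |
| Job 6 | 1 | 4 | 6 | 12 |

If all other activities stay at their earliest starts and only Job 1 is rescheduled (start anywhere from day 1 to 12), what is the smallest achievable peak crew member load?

9

Job 1@1: d1:9  d2:7  d3:4  d4:4  d5:9  d6:9  d7:5  d8:5  d9:0  d10:0  d11:0  d12:0 → peak 9
Job 1@2: d1:7  d2:9  d3:4  d4:4  d5:9  d6:9  d7:5  d8:5  d9:0  d10:0  d11:0  d12:0 → peak 9
Job 1@3: d1:7  d2:7  d3:6  d4:4  d5:9  d6:9  d7:5  d8:5  d9:0  d10:0  d11:0  d12:0 → peak 9
Job 1@4: d1:7  d2:7  d3:4  d4:6  d5:9  d6:9  d7:5  d8:5  d9:0  d10:0  d11:0  d12:0 → peak 9
Job 1@5: d1:7  d2:7  d3:4  d4:4  d5:11  d6:9  d7:5  d8:5  d9:0  d10:0  d11:0  d12:0 → peak 11
Job 1@6: d1:7  d2:7  d3:4  d4:4  d5:9  d6:11  d7:5  d8:5  d9:0  d10:0  d11:0  d12:0 → peak 11
Job 1@7: d1:7  d2:7  d3:4  d4:4  d5:9  d6:9  d7:7  d8:5  d9:0  d10:0  d11:0  d12:0 → peak 9
Job 1@8: d1:7  d2:7  d3:4  d4:4  d5:9  d6:9  d7:5  d8:7  d9:0  d10:0  d11:0  d12:0 → peak 9
Job 1@9: d1:7  d2:7  d3:4  d4:4  d5:9  d6:9  d7:5  d8:5  d9:2  d10:0  d11:0  d12:0 → peak 9
Job 1@10: d1:7  d2:7  d3:4  d4:4  d5:9  d6:9  d7:5  d8:5  d9:0  d10:2  d11:0  d12:0 → peak 9
Job 1@11: d1:7  d2:7  d3:4  d4:4  d5:9  d6:9  d7:5  d8:5  d9:0  d10:0  d11:2  d12:0 → peak 9
Job 1@12: d1:7  d2:7  d3:4  d4:4  d5:9  d6:9  d7:5  d8:5  d9:0  d10:0  d11:0  d12:2 → peak 9
Best is Job 1@1, peak 9.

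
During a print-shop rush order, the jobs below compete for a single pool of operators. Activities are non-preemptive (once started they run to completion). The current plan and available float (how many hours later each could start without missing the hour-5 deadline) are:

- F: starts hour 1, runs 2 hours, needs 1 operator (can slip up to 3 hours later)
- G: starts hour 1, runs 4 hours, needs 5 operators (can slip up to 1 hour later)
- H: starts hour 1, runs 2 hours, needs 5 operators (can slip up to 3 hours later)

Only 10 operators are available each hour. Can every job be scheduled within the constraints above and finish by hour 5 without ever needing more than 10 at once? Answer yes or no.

yes

Schedule F@1, G@1, H@3: h1:6  h2:6  h3:10  h4:10  h5:0 — peak 10 ≤ 10.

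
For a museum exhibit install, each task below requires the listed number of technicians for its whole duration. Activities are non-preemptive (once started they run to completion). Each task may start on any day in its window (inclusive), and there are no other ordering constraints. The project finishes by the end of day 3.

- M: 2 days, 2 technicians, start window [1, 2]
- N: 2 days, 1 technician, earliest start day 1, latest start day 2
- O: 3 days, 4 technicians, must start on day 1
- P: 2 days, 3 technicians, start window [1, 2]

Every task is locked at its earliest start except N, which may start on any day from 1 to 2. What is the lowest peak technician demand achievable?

10

N@1: d1:10  d2:10  d3:4 → peak 10
N@2: d1:9  d2:10  d3:5 → peak 10
Best is N@1, peak 10.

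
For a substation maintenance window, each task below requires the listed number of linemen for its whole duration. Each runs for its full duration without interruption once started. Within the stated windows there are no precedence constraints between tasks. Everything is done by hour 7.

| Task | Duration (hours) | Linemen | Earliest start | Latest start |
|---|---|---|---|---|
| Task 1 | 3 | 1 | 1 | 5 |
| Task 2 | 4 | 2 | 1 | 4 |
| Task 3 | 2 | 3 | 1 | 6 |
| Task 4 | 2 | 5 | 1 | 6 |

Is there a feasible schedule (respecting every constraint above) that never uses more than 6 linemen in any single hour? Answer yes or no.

yes

Schedule Task 1@1, Task 2@1, Task 3@4, Task 4@6: h1:3  h2:3  h3:3  h4:5  h5:3  h6:5  h7:5 — peak 5 ≤ 6.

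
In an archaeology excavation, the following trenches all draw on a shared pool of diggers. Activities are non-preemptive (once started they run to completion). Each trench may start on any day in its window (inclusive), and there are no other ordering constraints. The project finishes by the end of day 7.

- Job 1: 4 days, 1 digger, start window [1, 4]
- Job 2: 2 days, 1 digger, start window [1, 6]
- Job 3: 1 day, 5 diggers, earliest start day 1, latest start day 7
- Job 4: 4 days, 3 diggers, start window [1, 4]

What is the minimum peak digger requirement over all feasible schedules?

5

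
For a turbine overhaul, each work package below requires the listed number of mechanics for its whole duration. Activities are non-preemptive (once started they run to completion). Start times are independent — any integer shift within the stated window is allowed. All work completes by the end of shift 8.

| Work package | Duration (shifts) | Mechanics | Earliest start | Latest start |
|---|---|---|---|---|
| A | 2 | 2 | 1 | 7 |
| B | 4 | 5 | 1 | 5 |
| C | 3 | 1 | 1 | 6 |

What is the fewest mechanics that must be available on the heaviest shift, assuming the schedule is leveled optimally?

5

Early-start (A@1, B@1, C@1) gives peak 8: s1:8  s2:8  s3:6  s4:5  s5:0  s6:0  s7:0  s8:0.
Shift B→4.
Schedule A@1, B@4, C@1: s1:3  s2:3  s3:1  s4:5  s5:5  s6:5  s7:5  s8:0 — peak 5.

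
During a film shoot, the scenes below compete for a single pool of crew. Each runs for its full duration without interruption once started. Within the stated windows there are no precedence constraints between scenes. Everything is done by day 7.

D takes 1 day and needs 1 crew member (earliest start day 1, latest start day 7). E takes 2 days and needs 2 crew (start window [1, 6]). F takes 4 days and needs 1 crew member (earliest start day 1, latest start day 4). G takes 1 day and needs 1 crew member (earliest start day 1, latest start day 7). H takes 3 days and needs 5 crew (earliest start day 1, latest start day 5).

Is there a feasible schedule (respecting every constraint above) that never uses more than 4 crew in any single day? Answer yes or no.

no

The minimum achievable peak is 5; 4 < 5, so no feasible schedule stays within the cap.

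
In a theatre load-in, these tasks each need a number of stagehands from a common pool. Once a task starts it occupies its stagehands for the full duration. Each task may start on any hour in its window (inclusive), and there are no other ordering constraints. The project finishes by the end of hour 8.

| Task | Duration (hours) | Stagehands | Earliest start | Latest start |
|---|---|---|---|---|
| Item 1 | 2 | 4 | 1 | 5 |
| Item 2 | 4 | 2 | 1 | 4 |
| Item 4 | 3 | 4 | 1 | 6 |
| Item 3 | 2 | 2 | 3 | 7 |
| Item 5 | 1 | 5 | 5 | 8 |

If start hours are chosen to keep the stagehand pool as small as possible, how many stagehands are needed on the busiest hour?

Early-start (Item 1@1, Item 2@1, Item 4@1, Item 3@3, Item 5@5) gives peak 10: h1:10  h2:10  h3:8  h4:4  h5:5  h6:0  h7:0  h8:0.
Shift Item 4→3, Item 3→5, Item 5→7.
Schedule Item 1@1, Item 2@1, Item 4@3, Item 3@5, Item 5@7: h1:6  h2:6  h3:6  h4:6  h5:6  h6:2  h7:5  h8:0 — peak 6.

6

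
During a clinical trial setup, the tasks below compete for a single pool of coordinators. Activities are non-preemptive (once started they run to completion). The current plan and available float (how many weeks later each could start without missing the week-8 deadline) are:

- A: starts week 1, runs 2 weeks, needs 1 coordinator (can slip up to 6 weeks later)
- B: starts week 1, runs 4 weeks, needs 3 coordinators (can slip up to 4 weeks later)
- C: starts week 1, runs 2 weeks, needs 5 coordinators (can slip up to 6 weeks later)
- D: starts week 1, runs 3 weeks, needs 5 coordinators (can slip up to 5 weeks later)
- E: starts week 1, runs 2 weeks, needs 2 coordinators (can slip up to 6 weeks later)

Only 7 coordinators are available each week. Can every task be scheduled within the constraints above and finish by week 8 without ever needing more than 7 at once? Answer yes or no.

The minimum achievable peak is 8; 7 < 8, so no feasible schedule stays within the cap.

no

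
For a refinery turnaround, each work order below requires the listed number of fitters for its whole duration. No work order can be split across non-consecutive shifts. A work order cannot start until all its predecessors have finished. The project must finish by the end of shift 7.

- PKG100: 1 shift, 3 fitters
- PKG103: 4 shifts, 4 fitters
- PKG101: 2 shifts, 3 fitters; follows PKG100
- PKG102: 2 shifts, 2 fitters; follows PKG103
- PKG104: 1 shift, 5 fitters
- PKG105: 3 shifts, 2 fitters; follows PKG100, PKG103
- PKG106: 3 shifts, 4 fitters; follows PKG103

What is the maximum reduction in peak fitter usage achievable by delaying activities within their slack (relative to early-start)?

Early-start peak: s1:12  s2:7  s3:7  s4:4  s5:8  s6:8  s7:6 ⇒ 12.
Leveled (PKG100@1, PKG103@1, PKG101@2, PKG102@5, PKG104@4, PKG105@5, PKG106@5): s1:7  s2:7  s3:7  s4:9  s5:8  s6:8  s7:6 ⇒ 9.
Reduction 12 − 9 = 3.

3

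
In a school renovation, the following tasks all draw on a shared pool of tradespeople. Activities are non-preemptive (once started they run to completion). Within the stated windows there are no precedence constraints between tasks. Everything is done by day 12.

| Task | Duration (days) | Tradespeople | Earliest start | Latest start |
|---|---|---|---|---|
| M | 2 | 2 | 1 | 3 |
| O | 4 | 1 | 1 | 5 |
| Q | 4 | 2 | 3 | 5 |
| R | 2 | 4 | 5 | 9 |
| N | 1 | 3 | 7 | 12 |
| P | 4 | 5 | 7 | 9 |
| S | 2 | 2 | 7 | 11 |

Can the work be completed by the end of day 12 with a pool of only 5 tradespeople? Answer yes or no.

The minimum achievable peak is 6; 5 < 6, so no feasible schedule stays within the cap.

no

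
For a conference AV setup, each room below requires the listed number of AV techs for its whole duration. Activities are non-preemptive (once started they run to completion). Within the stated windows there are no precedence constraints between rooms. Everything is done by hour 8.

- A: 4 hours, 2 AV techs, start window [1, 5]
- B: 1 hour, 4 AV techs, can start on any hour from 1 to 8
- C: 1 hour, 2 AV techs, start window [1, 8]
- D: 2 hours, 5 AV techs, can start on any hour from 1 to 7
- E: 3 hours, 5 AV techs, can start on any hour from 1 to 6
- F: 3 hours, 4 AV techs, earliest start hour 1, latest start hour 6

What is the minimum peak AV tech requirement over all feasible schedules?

Early-start (A@1, B@1, C@1, D@1, E@1, F@1) gives peak 22: h1:22  h2:16  h3:11  h4:2  h5:0  h6:0  h7:0  h8:0.
Shift B→5, C→3, E→6, F→3.
Schedule A@1, B@5, C@3, D@1, E@6, F@3: h1:7  h2:7  h3:8  h4:6  h5:8  h6:5  h7:5  h8:5 — peak 8.

8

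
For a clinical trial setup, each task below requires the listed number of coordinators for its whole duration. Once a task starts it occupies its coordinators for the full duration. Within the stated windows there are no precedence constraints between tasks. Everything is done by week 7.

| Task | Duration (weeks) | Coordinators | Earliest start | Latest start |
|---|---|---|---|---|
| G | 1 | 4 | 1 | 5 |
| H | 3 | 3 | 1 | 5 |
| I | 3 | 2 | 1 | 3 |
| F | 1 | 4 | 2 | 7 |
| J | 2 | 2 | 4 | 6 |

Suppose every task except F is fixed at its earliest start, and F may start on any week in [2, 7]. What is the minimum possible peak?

9

F@2: w1:9  w2:9  w3:5  w4:2  w5:2  w6:0  w7:0 → peak 9
F@3: w1:9  w2:5  w3:9  w4:2  w5:2  w6:0  w7:0 → peak 9
F@4: w1:9  w2:5  w3:5  w4:6  w5:2  w6:0  w7:0 → peak 9
F@5: w1:9  w2:5  w3:5  w4:2  w5:6  w6:0  w7:0 → peak 9
F@6: w1:9  w2:5  w3:5  w4:2  w5:2  w6:4  w7:0 → peak 9
F@7: w1:9  w2:5  w3:5  w4:2  w5:2  w6:0  w7:4 → peak 9
Best is F@2, peak 9.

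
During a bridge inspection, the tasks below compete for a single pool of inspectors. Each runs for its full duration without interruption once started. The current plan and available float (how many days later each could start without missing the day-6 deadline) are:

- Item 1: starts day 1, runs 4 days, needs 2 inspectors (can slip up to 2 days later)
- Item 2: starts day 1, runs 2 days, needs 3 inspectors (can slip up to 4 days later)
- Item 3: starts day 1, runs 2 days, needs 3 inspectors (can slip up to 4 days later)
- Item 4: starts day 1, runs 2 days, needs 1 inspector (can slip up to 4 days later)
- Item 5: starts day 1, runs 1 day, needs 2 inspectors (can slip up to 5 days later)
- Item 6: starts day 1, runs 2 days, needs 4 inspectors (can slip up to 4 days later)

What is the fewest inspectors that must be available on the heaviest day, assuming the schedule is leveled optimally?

Early-start (Item 1@1, Item 2@1, Item 3@1, Item 4@1, Item 5@1, Item 6@1) gives peak 15: d1:15  d2:13  d3:2  d4:2  d5:0  d6:0.
Shift Item 3→3, Item 5→5, Item 6→5.
Schedule Item 1@1, Item 2@1, Item 3@3, Item 4@1, Item 5@5, Item 6@5: d1:6  d2:6  d3:5  d4:5  d5:6  d6:4 — peak 6.
Total inspector-days = 32 over 6 days ⇒ peak ≥ ⌈32/6⌉ = 6, so 6 is optimal.

6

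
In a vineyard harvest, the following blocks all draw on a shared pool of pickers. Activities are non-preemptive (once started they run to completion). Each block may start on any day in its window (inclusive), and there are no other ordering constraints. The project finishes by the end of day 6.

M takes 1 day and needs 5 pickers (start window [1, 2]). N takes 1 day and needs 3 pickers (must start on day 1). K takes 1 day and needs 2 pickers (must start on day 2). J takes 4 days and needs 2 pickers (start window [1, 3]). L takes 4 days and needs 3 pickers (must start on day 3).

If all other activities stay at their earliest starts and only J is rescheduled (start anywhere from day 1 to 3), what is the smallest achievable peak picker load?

J@1: d1:10  d2:4  d3:5  d4:5  d5:3  d6:3 → peak 10
J@2: d1:8  d2:4  d3:5  d4:5  d5:5  d6:3 → peak 8
J@3: d1:8  d2:2  d3:5  d4:5  d5:5  d6:5 → peak 8
Best is J@2, peak 8.

8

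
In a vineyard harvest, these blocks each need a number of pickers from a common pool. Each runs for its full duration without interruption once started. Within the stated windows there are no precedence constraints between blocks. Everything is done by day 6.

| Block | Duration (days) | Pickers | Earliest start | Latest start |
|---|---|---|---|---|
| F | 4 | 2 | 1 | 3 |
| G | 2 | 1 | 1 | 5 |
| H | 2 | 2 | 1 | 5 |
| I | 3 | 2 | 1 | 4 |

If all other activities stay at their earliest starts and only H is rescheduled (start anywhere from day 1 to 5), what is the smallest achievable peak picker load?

H@1: d1:7  d2:7  d3:4  d4:2  d5:0  d6:0 → peak 7
H@2: d1:5  d2:7  d3:6  d4:2  d5:0  d6:0 → peak 7
H@3: d1:5  d2:5  d3:6  d4:4  d5:0  d6:0 → peak 6
H@4: d1:5  d2:5  d3:4  d4:4  d5:2  d6:0 → peak 5
H@5: d1:5  d2:5  d3:4  d4:2  d5:2  d6:2 → peak 5
Best is H@4, peak 5.

5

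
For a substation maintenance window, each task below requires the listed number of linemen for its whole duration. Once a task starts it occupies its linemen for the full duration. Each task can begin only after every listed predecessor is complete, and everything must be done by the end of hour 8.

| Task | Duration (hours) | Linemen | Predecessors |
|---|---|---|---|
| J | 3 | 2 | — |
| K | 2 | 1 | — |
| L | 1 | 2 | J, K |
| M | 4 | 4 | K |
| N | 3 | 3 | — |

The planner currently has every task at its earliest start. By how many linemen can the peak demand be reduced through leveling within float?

Early-start peak: h1:6  h2:6  h3:9  h4:6  h5:4  h6:4  h7:0  h8:0 ⇒ 9.
Leveled (J@1, K@1, L@4, M@4, N@1): h1:6  h2:6  h3:5  h4:6  h5:4  h6:4  h7:4  h8:0 ⇒ 6.
Reduction 9 − 6 = 3.

3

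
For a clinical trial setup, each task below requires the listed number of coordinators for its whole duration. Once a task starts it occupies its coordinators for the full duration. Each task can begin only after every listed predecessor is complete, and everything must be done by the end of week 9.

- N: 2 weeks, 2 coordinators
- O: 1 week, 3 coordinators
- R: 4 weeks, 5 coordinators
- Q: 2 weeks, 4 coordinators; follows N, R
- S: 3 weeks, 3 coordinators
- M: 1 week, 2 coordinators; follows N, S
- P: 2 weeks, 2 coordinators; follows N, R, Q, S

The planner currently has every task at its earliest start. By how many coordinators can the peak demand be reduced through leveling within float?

Early-start peak: w1:13  w2:10  w3:8  w4:7  w5:4  w6:4  w7:2  w8:2  w9:0 ⇒ 13.
Leveled (N@1, O@5, R@1, Q@6, S@5, M@8, P@8): w1:7  w2:7  w3:5  w4:5  w5:6  w6:7  w7:7  w8:4  w9:2 ⇒ 7.
Reduction 13 − 7 = 6.

6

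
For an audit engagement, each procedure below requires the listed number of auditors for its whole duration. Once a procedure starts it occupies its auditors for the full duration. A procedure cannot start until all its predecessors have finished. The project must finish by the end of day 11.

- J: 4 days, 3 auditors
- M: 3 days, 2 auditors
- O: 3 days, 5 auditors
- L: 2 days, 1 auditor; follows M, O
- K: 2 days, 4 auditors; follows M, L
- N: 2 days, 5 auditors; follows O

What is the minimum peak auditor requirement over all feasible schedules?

6

Early-start (J@1, M@1, O@1, L@4, K@6, N@4) gives peak 10: d1:10  d2:10  d3:10  d4:9  d5:6  d6:4  d7:4  d8:0  d9:0  d10:0  d11:0.
Shift O→5, L→8, K→10, N→8.
Schedule J@1, M@1, O@5, L@8, K@10, N@8: d1:5  d2:5  d3:5  d4:3  d5:5  d6:5  d7:5  d8:6  d9:6  d10:4  d11:4 — peak 6.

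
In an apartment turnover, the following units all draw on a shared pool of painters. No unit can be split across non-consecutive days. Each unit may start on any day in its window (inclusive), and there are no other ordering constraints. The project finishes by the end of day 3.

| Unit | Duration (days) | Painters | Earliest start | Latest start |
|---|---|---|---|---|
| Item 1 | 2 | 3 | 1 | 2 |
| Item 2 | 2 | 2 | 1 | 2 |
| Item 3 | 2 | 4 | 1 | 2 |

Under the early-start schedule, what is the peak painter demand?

Early-start schedule: Item 1@1, Item 2@1, Item 3@1.
Load per day: day 1: 9, day 2: 9, day 3: 0.
Peak is 9.

9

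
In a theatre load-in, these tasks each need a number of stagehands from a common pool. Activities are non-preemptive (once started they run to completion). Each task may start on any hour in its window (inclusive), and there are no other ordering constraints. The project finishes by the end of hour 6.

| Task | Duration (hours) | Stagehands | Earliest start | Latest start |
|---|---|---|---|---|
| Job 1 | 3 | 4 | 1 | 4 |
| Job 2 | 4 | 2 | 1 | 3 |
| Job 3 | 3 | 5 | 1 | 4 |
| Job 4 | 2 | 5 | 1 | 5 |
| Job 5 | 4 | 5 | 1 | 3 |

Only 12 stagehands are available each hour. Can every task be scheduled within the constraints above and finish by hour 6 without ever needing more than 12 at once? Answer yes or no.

Schedule Job 1@1, Job 2@1, Job 3@4, Job 4@1, Job 5@3: h1:11  h2:11  h3:11  h4:12  h5:10  h6:10 — peak 12 ≤ 12.

yes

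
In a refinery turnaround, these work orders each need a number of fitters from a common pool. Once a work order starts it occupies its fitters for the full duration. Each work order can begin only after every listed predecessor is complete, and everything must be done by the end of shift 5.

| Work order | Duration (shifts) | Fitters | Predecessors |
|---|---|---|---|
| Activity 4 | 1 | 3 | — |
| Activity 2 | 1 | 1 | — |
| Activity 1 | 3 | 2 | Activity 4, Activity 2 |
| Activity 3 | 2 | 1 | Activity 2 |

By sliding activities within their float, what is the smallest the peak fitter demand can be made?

Early-start (Activity 4@1, Activity 2@1, Activity 1@2, Activity 3@2) gives peak 4: s1:4  s2:3  s3:3  s4:2  s5:0.
Shift Activity 2→2, Activity 1→3, Activity 3→3.
Schedule Activity 4@1, Activity 2@2, Activity 1@3, Activity 3@3: s1:3  s2:1  s3:3  s4:3  s5:2 — peak 3.
Total fitter-shifts = 12 over 5 shifts ⇒ peak ≥ ⌈12/5⌉ = 3, so 3 is optimal.

3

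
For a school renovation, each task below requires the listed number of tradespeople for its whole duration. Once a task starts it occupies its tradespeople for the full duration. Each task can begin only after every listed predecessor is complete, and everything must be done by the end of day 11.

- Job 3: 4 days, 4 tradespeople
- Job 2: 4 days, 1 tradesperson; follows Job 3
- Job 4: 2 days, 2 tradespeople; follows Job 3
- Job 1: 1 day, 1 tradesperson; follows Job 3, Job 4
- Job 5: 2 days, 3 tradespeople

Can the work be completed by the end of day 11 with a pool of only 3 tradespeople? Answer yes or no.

The minimum achievable peak is 4; 3 < 4, so no feasible schedule stays within the cap.

no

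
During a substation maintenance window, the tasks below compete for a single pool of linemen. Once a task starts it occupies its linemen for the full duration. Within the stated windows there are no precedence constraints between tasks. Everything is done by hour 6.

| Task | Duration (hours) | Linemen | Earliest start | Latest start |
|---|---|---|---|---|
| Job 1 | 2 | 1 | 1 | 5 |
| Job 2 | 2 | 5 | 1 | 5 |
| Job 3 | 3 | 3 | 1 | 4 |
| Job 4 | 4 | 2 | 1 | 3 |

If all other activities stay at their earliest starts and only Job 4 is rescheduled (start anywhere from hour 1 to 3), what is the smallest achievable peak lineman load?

Job 4@1: h1:11  h2:11  h3:5  h4:2  h5:0  h6:0 → peak 11
Job 4@2: h1:9  h2:11  h3:5  h4:2  h5:2  h6:0 → peak 11
Job 4@3: h1:9  h2:9  h3:5  h4:2  h5:2  h6:2 → peak 9
Best is Job 4@3, peak 9.

9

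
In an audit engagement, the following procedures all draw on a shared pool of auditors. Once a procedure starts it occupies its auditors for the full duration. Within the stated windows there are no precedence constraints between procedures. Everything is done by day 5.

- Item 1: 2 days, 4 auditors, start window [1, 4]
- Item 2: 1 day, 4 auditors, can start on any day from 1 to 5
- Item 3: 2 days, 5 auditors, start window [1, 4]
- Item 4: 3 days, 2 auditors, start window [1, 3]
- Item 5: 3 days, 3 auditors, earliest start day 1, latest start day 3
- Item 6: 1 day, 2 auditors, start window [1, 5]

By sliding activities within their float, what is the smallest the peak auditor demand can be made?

9

Early-start (Item 1@1, Item 2@1, Item 3@1, Item 4@1, Item 5@1, Item 6@1) gives peak 20: d1:20  d2:14  d3:5  d4:0  d5:0.
Shift Item 2→3, Item 4→3, Item 5→3, Item 6→4.
Schedule Item 1@1, Item 2@3, Item 3@1, Item 4@3, Item 5@3, Item 6@4: d1:9  d2:9  d3:9  d4:7  d5:5 — peak 9.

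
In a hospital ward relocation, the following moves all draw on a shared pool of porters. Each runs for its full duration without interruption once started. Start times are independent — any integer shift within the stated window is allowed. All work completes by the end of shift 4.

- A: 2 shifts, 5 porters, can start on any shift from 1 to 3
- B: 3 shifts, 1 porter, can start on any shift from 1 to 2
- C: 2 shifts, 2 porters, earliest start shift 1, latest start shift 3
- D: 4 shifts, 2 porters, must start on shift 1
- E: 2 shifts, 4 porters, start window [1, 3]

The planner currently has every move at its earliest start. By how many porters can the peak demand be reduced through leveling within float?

Early-start peak: s1:14  s2:14  s3:3  s4:2 ⇒ 14.
Leveled (A@1, B@1, C@3, D@1, E@3): s1:8  s2:8  s3:9  s4:8 ⇒ 9.
Reduction 14 − 9 = 5.

5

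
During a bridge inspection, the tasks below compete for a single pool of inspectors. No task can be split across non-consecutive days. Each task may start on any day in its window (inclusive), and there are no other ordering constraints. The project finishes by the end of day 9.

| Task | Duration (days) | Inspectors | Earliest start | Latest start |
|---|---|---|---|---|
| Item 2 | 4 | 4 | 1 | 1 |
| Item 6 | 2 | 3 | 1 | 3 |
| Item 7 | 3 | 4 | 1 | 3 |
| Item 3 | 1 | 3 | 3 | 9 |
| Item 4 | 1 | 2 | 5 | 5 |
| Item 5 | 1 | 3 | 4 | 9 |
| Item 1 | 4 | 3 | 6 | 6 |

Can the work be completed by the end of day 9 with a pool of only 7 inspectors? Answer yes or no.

The minimum achievable peak is 8; 7 < 8, so no feasible schedule stays within the cap.

no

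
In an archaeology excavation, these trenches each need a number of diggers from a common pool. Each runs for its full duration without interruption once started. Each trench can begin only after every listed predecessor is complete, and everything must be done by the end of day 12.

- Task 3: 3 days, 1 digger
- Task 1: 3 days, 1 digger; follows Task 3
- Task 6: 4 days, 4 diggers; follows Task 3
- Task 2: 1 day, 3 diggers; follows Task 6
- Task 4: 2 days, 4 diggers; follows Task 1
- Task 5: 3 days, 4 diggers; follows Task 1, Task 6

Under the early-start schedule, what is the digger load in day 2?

At early start, day 2 has: Task 3.
Demand: 1 = 1.

1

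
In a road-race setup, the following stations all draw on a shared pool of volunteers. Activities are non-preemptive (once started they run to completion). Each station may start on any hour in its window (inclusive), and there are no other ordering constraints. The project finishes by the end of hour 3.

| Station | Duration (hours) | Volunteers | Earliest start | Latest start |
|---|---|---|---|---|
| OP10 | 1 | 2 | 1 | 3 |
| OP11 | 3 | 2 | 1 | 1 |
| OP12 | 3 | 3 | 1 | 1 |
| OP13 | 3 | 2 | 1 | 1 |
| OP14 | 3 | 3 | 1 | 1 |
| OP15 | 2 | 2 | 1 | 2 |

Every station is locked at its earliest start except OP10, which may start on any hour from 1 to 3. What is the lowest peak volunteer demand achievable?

OP10@1: h1:14  h2:12  h3:10 → peak 14
OP10@2: h1:12  h2:14  h3:10 → peak 14
OP10@3: h1:12  h2:12  h3:12 → peak 12
Best is OP10@3, peak 12.

12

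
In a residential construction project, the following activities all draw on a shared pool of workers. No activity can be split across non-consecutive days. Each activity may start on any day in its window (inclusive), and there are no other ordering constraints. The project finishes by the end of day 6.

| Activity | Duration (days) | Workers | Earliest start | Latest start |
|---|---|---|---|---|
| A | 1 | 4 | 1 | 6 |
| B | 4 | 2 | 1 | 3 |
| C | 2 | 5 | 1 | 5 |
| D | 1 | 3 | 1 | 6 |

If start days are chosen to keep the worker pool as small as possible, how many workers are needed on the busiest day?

6

Early-start (A@1, B@1, C@1, D@1) gives peak 14: d1:14  d2:7  d3:2  d4:2  d5:0  d6:0.
Shift C→5, D→2.
Schedule A@1, B@1, C@5, D@2: d1:6  d2:5  d3:2  d4:2  d5:5  d6:5 — peak 6.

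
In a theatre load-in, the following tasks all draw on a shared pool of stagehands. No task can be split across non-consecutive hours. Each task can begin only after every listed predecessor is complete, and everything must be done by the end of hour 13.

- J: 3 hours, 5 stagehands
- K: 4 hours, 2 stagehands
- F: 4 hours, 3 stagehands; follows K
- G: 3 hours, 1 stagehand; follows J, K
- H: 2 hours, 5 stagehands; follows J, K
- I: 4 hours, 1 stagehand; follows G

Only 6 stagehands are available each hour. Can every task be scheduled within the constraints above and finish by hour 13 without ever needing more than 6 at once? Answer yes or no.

The minimum achievable peak is 7; 6 < 7, so no feasible schedule stays within the cap.

no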